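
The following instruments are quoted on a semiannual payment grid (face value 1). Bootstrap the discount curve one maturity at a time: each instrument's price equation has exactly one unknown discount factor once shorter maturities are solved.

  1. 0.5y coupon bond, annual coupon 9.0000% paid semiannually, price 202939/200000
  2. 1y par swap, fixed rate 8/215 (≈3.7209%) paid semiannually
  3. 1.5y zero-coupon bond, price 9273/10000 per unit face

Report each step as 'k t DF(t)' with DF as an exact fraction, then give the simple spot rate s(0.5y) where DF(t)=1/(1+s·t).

1 1/2 971/1000
2 1 241/250
3 3/2 9273/10000
s(0.5y) = (1/(971/1000) − 1)/(1/2) = 58/971 ≈ 5.9732%

step 1 [0.5y] bond c/2=9/200: DF=(202939/200000 − 9/200·(0))/(1+9/200) = 971/1000 ≈ 0.971000
step 2 [1y] swap r/2=4/215: DF=(1 − 4/215·(0.971000))/(1+4/215) = 241/250 ≈ 0.964000
step 3 [1.5y] zero: DF = P = 9273/10000 ≈ 0.927300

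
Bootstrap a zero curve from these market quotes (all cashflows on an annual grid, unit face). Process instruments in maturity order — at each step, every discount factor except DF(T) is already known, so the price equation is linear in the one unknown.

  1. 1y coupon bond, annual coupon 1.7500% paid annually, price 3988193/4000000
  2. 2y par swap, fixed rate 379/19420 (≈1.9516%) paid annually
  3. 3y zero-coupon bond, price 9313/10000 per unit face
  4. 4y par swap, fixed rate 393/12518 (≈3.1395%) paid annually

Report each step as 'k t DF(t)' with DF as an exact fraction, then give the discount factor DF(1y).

step 1 [1y] bond c/1=7/400: DF=(3988193/4000000 − 7/400·(0))/(1+7/400) = 9799/10000 ≈ 0.979900
step 2 [2y] swap r/1=379/19420: DF=(1 − 379/19420·(0.979900))/(1+379/19420) = 9621/10000 ≈ 0.962100
step 3 [3y] zero: DF = P = 9313/10000 ≈ 0.931300
step 4 [4y] swap r/1=393/12518: DF=(1 − 393/12518·(0.979900+0.962100+0.931300))/(1+393/12518) = 8821/10000 ≈ 0.882100

1 1 9799/10000
2 2 9621/10000
3 3 9313/10000
4 4 8821/10000
DF(1y) = 9799/10000 ≈ 0.979900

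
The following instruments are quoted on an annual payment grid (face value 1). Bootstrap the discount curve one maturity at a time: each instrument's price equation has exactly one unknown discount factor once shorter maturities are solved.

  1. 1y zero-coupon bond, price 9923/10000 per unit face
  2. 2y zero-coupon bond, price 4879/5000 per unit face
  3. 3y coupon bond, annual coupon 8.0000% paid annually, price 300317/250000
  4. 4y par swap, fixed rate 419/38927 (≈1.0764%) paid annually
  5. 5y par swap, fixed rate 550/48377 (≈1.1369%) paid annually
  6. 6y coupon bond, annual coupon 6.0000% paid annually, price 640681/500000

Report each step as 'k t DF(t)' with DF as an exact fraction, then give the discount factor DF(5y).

1 1 9923/10000
2 2 4879/5000
3 3 1933/2000
4 4 9581/10000
5 5 189/200
6 6 187/200
DF(5y) = 189/200 ≈ 0.945000

step 1 [1y] zero: DF = P = 9923/10000 ≈ 0.992300
step 2 [2y] zero: DF = P = 4879/5000 ≈ 0.975800
step 3 [3y] bond c/1=2/25: DF=(300317/250000 − 2/25·(0.992300+0.975800))/(1+2/25) = 1933/2000 ≈ 0.966500
step 4 [4y] swap r/1=419/38927: DF=(1 − 419/38927·(0.992300+0.975800+0.966500))/(1+419/38927) = 9581/10000 ≈ 0.958100
step 5 [5y] swap r/1=550/48377: DF=(1 − 550/48377·(0.992300+0.975800+0.966500+0.958100))/(1+550/48377) = 189/200 ≈ 0.945000
step 6 [6y] bond c/1=3/50: DF=(640681/500000 − 3/50·(0.992300+0.975800+0.966500+0.958100+0.945000))/(1+3/50) = 187/200 ≈ 0.935000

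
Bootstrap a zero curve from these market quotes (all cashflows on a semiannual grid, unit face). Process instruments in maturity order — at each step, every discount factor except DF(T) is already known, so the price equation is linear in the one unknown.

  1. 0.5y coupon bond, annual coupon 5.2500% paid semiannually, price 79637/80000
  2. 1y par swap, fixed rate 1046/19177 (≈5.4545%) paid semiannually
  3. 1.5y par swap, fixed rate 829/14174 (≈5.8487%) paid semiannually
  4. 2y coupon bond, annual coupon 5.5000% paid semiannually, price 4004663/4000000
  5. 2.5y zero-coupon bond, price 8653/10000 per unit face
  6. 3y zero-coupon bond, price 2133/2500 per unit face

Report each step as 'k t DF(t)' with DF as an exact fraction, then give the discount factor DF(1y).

1 1/2 97/100
2 1 9477/10000
3 3/2 9171/10000
4 2 1797/2000
5 5/2 8653/10000
6 3 2133/2500
DF(1y) = 9477/10000 ≈ 0.947700

step 1 [0.5y] bond c/2=21/800: DF=(79637/80000 − 21/800·(0))/(1+21/800) = 97/100 ≈ 0.970000
step 2 [1y] swap r/2=523/19177: DF=(1 − 523/19177·(0.970000))/(1+523/19177) = 9477/10000 ≈ 0.947700
step 3 [1.5y] swap r/2=829/28348: DF=(1 − 829/28348·(0.970000+0.947700))/(1+829/28348) = 9171/10000 ≈ 0.917100
step 4 [2y] bond c/2=11/400: DF=(4004663/4000000 − 11/400·(0.970000+0.947700+0.917100))/(1+11/400) = 1797/2000 ≈ 0.898500
step 5 [2.5y] zero: DF = P = 8653/10000 ≈ 0.865300
step 6 [3y] zero: DF = P = 2133/2500 ≈ 0.853200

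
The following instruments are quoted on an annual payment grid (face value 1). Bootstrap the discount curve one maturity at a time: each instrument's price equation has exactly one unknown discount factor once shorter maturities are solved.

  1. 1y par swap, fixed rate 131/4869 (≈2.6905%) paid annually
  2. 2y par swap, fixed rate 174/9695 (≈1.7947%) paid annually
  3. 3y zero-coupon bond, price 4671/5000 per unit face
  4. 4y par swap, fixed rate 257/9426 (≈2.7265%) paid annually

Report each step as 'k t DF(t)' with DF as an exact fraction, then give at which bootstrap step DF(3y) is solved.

step 1 [1y] swap r/1=131/4869: DF=(1 − 131/4869·(0))/(1+131/4869) = 4869/5000 ≈ 0.973800
step 2 [2y] swap r/1=174/9695: DF=(1 − 174/9695·(0.973800))/(1+174/9695) = 2413/2500 ≈ 0.965200
step 3 [3y] zero: DF = P = 4671/5000 ≈ 0.934200
step 4 [4y] swap r/1=257/9426: DF=(1 − 257/9426·(0.973800+0.965200+0.934200))/(1+257/9426) = 2243/2500 ≈ 0.897200

1 1 4869/5000
2 2 2413/2500
3 3 4671/5000
4 4 2243/2500
DF(3y) is solved at step 3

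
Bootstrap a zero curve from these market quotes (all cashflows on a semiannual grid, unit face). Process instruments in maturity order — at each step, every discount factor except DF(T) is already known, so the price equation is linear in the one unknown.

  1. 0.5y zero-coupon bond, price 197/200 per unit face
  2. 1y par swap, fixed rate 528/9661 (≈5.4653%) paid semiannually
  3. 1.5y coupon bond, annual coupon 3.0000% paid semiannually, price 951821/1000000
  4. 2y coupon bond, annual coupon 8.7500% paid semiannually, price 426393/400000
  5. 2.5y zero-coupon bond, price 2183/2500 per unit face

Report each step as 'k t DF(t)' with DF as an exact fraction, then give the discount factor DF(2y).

step 1 [0.5y] zero: DF = P = 197/200 ≈ 0.985000
step 2 [1y] swap r/2=264/9661: DF=(1 − 264/9661·(0.985000))/(1+264/9661) = 592/625 ≈ 0.947200
step 3 [1.5y] bond c/2=3/200: DF=(951821/1000000 − 3/200·(0.985000+0.947200))/(1+3/200) = 2273/2500 ≈ 0.909200
step 4 [2y] bond c/2=7/160: DF=(426393/400000 − 7/160·(0.985000+0.947200+0.909200))/(1+7/160) = 4511/5000 ≈ 0.902200
step 5 [2.5y] zero: DF = P = 2183/2500 ≈ 0.873200

1 1/2 197/200
2 1 592/625
3 3/2 2273/2500
4 2 4511/5000
5 5/2 2183/2500
DF(2y) = 4511/5000 ≈ 0.902200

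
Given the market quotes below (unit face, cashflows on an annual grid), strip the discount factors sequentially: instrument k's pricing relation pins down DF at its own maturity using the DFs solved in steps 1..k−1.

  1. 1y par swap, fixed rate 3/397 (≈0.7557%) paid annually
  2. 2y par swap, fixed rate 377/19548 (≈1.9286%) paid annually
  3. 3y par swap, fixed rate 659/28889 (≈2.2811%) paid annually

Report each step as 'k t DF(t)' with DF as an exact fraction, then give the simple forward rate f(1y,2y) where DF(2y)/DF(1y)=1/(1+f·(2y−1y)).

step 1 [1y] swap r/1=3/397: DF=(1 − 3/397·(0))/(1+3/397) = 397/400 ≈ 0.992500
step 2 [2y] swap r/1=377/19548: DF=(1 − 377/19548·(0.992500))/(1+377/19548) = 9623/10000 ≈ 0.962300
step 3 [3y] swap r/1=659/28889: DF=(1 − 659/28889·(0.992500+0.962300))/(1+659/28889) = 9341/10000 ≈ 0.934100

1 1 397/400
2 2 9623/10000
3 3 9341/10000
f(1y,2y) = ((397/400)/(9623/10000) − 1)/(1) = 302/9623 ≈ 3.1383%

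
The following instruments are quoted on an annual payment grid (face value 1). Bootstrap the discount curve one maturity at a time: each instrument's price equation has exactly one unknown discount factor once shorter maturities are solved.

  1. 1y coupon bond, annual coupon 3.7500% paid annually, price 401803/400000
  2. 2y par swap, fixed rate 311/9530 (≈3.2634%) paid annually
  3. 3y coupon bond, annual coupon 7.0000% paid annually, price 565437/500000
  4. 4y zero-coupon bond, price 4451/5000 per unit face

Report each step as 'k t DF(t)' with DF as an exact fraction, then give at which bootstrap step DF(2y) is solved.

step 1 [1y] bond c/1=3/80: DF=(401803/400000 − 3/80·(0))/(1+3/80) = 4841/5000 ≈ 0.968200
step 2 [2y] swap r/1=311/9530: DF=(1 − 311/9530·(0.968200))/(1+311/9530) = 4689/5000 ≈ 0.937800
step 3 [3y] bond c/1=7/100: DF=(565437/500000 − 7/100·(0.968200+0.937800))/(1+7/100) = 4661/5000 ≈ 0.932200
step 4 [4y] zero: DF = P = 4451/5000 ≈ 0.890200

1 1 4841/5000
2 2 4689/5000
3 3 4661/5000
4 4 4451/5000
DF(2y) is solved at step 2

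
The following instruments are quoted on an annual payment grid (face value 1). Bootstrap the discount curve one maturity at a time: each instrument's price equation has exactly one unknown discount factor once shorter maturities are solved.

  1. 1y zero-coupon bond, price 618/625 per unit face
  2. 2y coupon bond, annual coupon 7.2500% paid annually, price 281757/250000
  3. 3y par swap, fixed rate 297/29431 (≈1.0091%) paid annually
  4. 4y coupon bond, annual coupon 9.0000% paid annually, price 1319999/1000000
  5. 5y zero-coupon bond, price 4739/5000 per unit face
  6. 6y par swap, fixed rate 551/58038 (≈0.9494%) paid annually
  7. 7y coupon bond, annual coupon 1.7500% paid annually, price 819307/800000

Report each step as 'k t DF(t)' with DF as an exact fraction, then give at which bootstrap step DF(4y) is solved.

1 1 618/625
2 2 123/125
3 3 9703/10000
4 4 121/125
5 5 4739/5000
6 6 9449/10000
7 7 9067/10000
DF(4y) is solved at step 4

step 1 [1y] zero: DF = P = 618/625 ≈ 0.988800
step 2 [2y] bond c/1=29/400: DF=(281757/250000 − 29/400·(0.988800))/(1+29/400) = 123/125 ≈ 0.984000
step 3 [3y] swap r/1=297/29431: DF=(1 − 297/29431·(0.988800+0.984000))/(1+297/29431) = 9703/10000 ≈ 0.970300
step 4 [4y] bond c/1=9/100: DF=(1319999/1000000 − 9/100·(0.988800+0.984000+0.970300))/(1+9/100) = 121/125 ≈ 0.968000
step 5 [5y] zero: DF = P = 4739/5000 ≈ 0.947800
step 6 [6y] swap r/1=551/58038: DF=(1 − 551/58038·(0.988800+0.984000+0.970300+0.968000+0.947800))/(1+551/58038) = 9449/10000 ≈ 0.944900
step 7 [7y] bond c/1=7/400: DF=(819307/800000 − 7/400·(0.988800+0.984000+0.970300+0.968000+0.947800+0.944900))/(1+7/400) = 9067/10000 ≈ 0.906700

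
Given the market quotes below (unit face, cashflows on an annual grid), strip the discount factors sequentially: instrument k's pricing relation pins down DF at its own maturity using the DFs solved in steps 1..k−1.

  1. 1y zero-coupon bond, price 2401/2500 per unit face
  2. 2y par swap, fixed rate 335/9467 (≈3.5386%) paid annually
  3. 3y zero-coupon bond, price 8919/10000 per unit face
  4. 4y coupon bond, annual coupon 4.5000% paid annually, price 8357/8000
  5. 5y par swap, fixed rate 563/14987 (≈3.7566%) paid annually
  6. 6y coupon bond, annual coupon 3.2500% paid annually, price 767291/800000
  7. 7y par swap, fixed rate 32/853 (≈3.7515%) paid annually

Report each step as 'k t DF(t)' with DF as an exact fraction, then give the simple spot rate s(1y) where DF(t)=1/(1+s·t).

step 1 [1y] zero: DF = P = 2401/2500 ≈ 0.960400
step 2 [2y] swap r/1=335/9467: DF=(1 − 335/9467·(0.960400))/(1+335/9467) = 933/1000 ≈ 0.933000
step 3 [3y] zero: DF = P = 8919/10000 ≈ 0.891900
step 4 [4y] bond c/1=9/200: DF=(8357/8000 − 9/200·(0.960400+0.933000+0.891900))/(1+9/200) = 8797/10000 ≈ 0.879700
step 5 [5y] swap r/1=563/14987: DF=(1 − 563/14987·(0.960400+0.933000+0.891900+0.879700))/(1+563/14987) = 8311/10000 ≈ 0.831100
step 6 [6y] bond c/1=13/400: DF=(767291/800000 − 13/400·(0.960400+0.933000+0.891900+0.879700+0.831100))/(1+13/400) = 3937/5000 ≈ 0.787400
step 7 [7y] swap r/1=32/853: DF=(1 − 32/853·(0.960400+0.933000+0.891900+0.879700+0.831100+0.787400))/(1+32/853) = 483/625 ≈ 0.772800

1 1 2401/2500
2 2 933/1000
3 3 8919/10000
4 4 8797/10000
5 5 8311/10000
6 6 3937/5000
7 7 483/625
s(1y) = (1/(2401/2500) − 1)/(1) = 99/2401 ≈ 4.1233%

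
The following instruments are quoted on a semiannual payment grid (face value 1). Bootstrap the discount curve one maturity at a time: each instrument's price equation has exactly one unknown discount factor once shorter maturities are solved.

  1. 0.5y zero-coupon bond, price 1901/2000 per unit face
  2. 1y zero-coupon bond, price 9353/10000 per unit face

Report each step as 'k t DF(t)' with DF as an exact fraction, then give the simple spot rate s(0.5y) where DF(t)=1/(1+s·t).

step 1 [0.5y] zero: DF = P = 1901/2000 ≈ 0.950500
step 2 [1y] zero: DF = P = 9353/10000 ≈ 0.935300

1 1/2 1901/2000
2 1 9353/10000
s(0.5y) = (1/(1901/2000) − 1)/(1/2) = 198/1901 ≈ 10.4156%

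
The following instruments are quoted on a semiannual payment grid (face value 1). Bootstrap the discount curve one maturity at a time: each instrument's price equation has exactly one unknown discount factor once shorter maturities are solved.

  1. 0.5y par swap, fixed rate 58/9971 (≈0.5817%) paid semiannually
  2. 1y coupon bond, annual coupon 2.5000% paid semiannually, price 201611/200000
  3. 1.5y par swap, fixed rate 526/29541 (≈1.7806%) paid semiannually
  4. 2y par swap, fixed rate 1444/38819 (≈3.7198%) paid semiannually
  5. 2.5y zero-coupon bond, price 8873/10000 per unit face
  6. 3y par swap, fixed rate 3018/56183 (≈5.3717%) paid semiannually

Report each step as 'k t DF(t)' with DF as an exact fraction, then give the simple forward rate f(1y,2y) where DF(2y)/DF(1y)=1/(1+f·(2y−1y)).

1 1/2 9971/10000
2 1 9833/10000
3 3/2 9737/10000
4 2 4639/5000
5 5/2 8873/10000
6 3 8491/10000
f(1y,2y) = ((9833/10000)/(4639/5000) − 1)/(1) = 555/9278 ≈ 5.9819%

step 1 [0.5y] swap r/2=29/9971: DF=(1 − 29/9971·(0))/(1+29/9971) = 9971/10000 ≈ 0.997100
step 2 [1y] bond c/2=1/80: DF=(201611/200000 − 1/80·(0.997100))/(1+1/80) = 9833/10000 ≈ 0.983300
step 3 [1.5y] swap r/2=263/29541: DF=(1 − 263/29541·(0.997100+0.983300))/(1+263/29541) = 9737/10000 ≈ 0.973700
step 4 [2y] swap r/2=722/38819: DF=(1 − 722/38819·(0.997100+0.983300+0.973700))/(1+722/38819) = 4639/5000 ≈ 0.927800
step 5 [2.5y] zero: DF = P = 8873/10000 ≈ 0.887300
step 6 [3y] swap r/2=1509/56183: DF=(1 − 1509/56183·(0.997100+0.983300+0.973700+0.927800+0.887300))/(1+1509/56183) = 8491/10000 ≈ 0.849100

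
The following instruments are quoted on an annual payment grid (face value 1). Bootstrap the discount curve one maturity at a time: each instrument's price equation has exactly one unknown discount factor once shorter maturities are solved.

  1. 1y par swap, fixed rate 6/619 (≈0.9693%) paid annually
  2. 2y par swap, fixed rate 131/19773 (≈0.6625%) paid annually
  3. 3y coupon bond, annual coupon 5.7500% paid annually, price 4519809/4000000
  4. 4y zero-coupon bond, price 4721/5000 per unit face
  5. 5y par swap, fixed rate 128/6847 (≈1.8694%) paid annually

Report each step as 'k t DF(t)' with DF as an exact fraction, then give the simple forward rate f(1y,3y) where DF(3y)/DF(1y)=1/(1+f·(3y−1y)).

1 1 619/625
2 2 9869/10000
3 3 961/1000
4 4 4721/5000
5 5 569/625
f(1y,3y) = ((619/625)/(961/1000) − 1)/(2) = 147/9610 ≈ 1.5297%

step 1 [1y] swap r/1=6/619: DF=(1 − 6/619·(0))/(1+6/619) = 619/625 ≈ 0.990400
step 2 [2y] swap r/1=131/19773: DF=(1 − 131/19773·(0.990400))/(1+131/19773) = 9869/10000 ≈ 0.986900
step 3 [3y] bond c/1=23/400: DF=(4519809/4000000 − 23/400·(0.990400+0.986900))/(1+23/400) = 961/1000 ≈ 0.961000
step 4 [4y] zero: DF = P = 4721/5000 ≈ 0.944200
step 5 [5y] swap r/1=128/6847: DF=(1 − 128/6847·(0.990400+0.986900+0.961000+0.944200))/(1+128/6847) = 569/625 ≈ 0.910400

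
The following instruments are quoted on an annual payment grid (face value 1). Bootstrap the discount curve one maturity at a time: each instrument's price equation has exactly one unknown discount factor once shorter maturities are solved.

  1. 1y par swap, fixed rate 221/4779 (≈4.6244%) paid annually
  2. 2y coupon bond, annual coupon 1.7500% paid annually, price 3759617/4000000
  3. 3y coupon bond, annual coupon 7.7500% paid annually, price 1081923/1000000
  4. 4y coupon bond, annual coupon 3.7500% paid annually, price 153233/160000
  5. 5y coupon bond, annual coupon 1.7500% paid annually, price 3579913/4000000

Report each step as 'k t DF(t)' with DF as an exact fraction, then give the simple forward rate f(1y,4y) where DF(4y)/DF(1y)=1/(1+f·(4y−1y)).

step 1 [1y] swap r/1=221/4779: DF=(1 − 221/4779·(0))/(1+221/4779) = 4779/5000 ≈ 0.955800
step 2 [2y] bond c/1=7/400: DF=(3759617/4000000 − 7/400·(0.955800))/(1+7/400) = 9073/10000 ≈ 0.907300
step 3 [3y] bond c/1=31/400: DF=(1081923/1000000 − 31/400·(0.955800+0.907300))/(1+31/400) = 8701/10000 ≈ 0.870100
step 4 [4y] bond c/1=3/80: DF=(153233/160000 − 3/80·(0.955800+0.907300+0.870100))/(1+3/80) = 8243/10000 ≈ 0.824300
step 5 [5y] bond c/1=7/400: DF=(3579913/4000000 − 7/400·(0.955800+0.907300+0.870100+0.824300))/(1+7/400) = 1023/1250 ≈ 0.818400

1 1 4779/5000
2 2 9073/10000
3 3 8701/10000
4 4 8243/10000
5 5 1023/1250
f(1y,4y) = ((4779/5000)/(8243/10000) − 1)/(3) = 1315/24729 ≈ 5.3176%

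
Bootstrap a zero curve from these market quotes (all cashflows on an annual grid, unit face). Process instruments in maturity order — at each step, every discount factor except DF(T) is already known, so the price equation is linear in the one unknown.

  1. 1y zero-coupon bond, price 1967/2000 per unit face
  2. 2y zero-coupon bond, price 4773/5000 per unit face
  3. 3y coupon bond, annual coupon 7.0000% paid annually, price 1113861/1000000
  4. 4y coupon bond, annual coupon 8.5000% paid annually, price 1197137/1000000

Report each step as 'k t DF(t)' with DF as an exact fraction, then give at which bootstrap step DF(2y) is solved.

step 1 [1y] zero: DF = P = 1967/2000 ≈ 0.983500
step 2 [2y] zero: DF = P = 4773/5000 ≈ 0.954600
step 3 [3y] bond c/1=7/100: DF=(1113861/1000000 − 7/100·(0.983500+0.954600))/(1+7/100) = 4571/5000 ≈ 0.914200
step 4 [4y] bond c/1=17/200: DF=(1197137/1000000 − 17/200·(0.983500+0.954600+0.914200))/(1+17/200) = 8799/10000 ≈ 0.879900

1 1 1967/2000
2 2 4773/5000
3 3 4571/5000
4 4 8799/10000
DF(2y) is solved at step 2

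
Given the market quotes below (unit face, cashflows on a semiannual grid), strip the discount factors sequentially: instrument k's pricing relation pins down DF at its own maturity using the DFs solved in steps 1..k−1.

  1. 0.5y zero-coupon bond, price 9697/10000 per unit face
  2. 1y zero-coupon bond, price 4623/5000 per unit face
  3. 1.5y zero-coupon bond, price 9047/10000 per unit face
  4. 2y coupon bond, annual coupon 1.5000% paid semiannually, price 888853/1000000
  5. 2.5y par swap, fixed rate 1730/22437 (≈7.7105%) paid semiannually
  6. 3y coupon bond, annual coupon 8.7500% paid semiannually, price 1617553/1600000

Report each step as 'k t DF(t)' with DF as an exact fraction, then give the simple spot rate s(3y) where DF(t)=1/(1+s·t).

step 1 [0.5y] zero: DF = P = 9697/10000 ≈ 0.969700
step 2 [1y] zero: DF = P = 4623/5000 ≈ 0.924600
step 3 [1.5y] zero: DF = P = 9047/10000 ≈ 0.904700
step 4 [2y] bond c/2=3/400: DF=(888853/1000000 − 3/400·(0.969700+0.924600+0.904700))/(1+3/400) = 4307/5000 ≈ 0.861400
step 5 [2.5y] swap r/2=865/22437: DF=(1 − 865/22437·(0.969700+0.924600+0.904700+0.861400))/(1+865/22437) = 827/1000 ≈ 0.827000
step 6 [3y] bond c/2=7/160: DF=(1617553/1600000 − 7/160·(0.969700+0.924600+0.904700+0.861400+0.827000))/(1+7/160) = 1561/2000 ≈ 0.780500

1 1/2 9697/10000
2 1 4623/5000
3 3/2 9047/10000
4 2 4307/5000
5 5/2 827/1000
6 3 1561/2000
s(3y) = (1/(1561/2000) − 1)/(3) = 439/4683 ≈ 9.3743%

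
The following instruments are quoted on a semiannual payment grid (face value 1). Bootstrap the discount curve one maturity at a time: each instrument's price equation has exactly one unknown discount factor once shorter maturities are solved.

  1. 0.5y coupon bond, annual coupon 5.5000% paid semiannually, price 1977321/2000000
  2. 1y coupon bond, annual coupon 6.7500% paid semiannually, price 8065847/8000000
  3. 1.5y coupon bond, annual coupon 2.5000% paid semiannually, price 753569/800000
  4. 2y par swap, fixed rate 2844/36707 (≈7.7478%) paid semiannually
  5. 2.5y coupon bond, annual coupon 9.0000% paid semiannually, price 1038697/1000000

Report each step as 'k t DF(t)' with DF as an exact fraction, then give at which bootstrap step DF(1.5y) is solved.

1 1/2 4811/5000
2 1 9439/10000
3 3/2 2267/2500
4 2 4289/5000
5 5/2 8359/10000
DF(1.5y) is solved at step 3

step 1 [0.5y] bond c/2=11/400: DF=(1977321/2000000 − 11/400·(0))/(1+11/400) = 4811/5000 ≈ 0.962200
step 2 [1y] bond c/2=27/800: DF=(8065847/8000000 − 27/800·(0.962200))/(1+27/800) = 9439/10000 ≈ 0.943900
step 3 [1.5y] bond c/2=1/80: DF=(753569/800000 − 1/80·(0.962200+0.943900))/(1+1/80) = 2267/2500 ≈ 0.906800
step 4 [2y] swap r/2=1422/36707: DF=(1 − 1422/36707·(0.962200+0.943900+0.906800))/(1+1422/36707) = 4289/5000 ≈ 0.857800
step 5 [2.5y] bond c/2=9/200: DF=(1038697/1000000 − 9/200·(0.962200+0.943900+0.906800+0.857800))/(1+9/200) = 8359/10000 ≈ 0.835900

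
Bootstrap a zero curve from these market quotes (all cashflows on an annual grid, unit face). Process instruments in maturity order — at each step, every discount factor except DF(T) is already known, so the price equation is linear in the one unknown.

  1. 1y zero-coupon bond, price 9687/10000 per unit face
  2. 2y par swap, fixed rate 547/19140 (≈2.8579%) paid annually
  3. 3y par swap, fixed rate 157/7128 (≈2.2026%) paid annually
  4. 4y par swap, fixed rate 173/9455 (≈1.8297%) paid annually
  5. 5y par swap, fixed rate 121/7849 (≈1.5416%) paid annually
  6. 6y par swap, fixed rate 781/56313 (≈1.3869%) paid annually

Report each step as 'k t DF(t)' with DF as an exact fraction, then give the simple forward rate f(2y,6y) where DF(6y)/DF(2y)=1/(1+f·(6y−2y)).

1 1 9687/10000
2 2 9453/10000
3 3 2343/2500
4 4 2327/2500
5 5 4637/5000
6 6 9219/10000
f(2y,6y) = ((9453/10000)/(9219/10000) − 1)/(4) = 39/6146 ≈ 0.6346%

step 1 [1y] zero: DF = P = 9687/10000 ≈ 0.968700
step 2 [2y] swap r/1=547/19140: DF=(1 − 547/19140·(0.968700))/(1+547/19140) = 9453/10000 ≈ 0.945300
step 3 [3y] swap r/1=157/7128: DF=(1 − 157/7128·(0.968700+0.945300))/(1+157/7128) = 2343/2500 ≈ 0.937200
step 4 [4y] swap r/1=173/9455: DF=(1 − 173/9455·(0.968700+0.945300+0.937200))/(1+173/9455) = 2327/2500 ≈ 0.930800
step 5 [5y] swap r/1=121/7849: DF=(1 − 121/7849·(0.968700+0.945300+0.937200+0.930800))/(1+121/7849) = 4637/5000 ≈ 0.927400
step 6 [6y] swap r/1=781/56313: DF=(1 − 781/56313·(0.968700+0.945300+0.937200+0.930800+0.927400))/(1+781/56313) = 9219/10000 ≈ 0.921900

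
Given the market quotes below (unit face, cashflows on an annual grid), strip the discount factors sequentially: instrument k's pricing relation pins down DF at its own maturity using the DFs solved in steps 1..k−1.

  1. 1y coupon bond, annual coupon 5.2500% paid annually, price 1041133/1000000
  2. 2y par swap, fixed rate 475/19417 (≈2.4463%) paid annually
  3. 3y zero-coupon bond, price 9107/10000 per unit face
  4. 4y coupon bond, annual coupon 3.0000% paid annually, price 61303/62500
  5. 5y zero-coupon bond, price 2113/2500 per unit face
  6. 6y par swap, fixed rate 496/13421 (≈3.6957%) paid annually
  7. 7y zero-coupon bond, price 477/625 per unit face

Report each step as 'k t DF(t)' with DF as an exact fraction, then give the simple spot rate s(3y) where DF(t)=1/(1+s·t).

1 1 2473/2500
2 2 381/400
3 3 9107/10000
4 4 2173/2500
5 5 2113/2500
6 6 501/625
7 7 477/625
s(3y) = (1/(9107/10000) − 1)/(3) = 893/27321 ≈ 3.2685%

step 1 [1y] bond c/1=21/400: DF=(1041133/1000000 − 21/400·(0))/(1+21/400) = 2473/2500 ≈ 0.989200
step 2 [2y] swap r/1=475/19417: DF=(1 − 475/19417·(0.989200))/(1+475/19417) = 381/400 ≈ 0.952500
step 3 [3y] zero: DF = P = 9107/10000 ≈ 0.910700
step 4 [4y] bond c/1=3/100: DF=(61303/62500 − 3/100·(0.989200+0.952500+0.910700))/(1+3/100) = 2173/2500 ≈ 0.869200
step 5 [5y] zero: DF = P = 2113/2500 ≈ 0.845200
step 6 [6y] swap r/1=496/13421: DF=(1 − 496/13421·(0.989200+0.952500+0.910700+0.869200+0.845200))/(1+496/13421) = 501/625 ≈ 0.801600
step 7 [7y] zero: DF = P = 477/625 ≈ 0.763200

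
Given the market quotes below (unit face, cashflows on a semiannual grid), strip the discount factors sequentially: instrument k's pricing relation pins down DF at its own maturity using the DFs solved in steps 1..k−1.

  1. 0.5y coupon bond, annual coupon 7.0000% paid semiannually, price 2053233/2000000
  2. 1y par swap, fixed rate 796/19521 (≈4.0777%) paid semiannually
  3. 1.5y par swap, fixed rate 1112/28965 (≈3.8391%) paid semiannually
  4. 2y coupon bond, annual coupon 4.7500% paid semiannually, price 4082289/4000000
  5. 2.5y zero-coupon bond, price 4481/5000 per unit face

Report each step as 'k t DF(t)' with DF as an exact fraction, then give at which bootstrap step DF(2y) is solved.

1 1/2 9919/10000
2 1 4801/5000
3 3/2 2361/2500
4 2 9297/10000
5 5/2 4481/5000
DF(2y) is solved at step 4

step 1 [0.5y] bond c/2=7/200: DF=(2053233/2000000 − 7/200·(0))/(1+7/200) = 9919/10000 ≈ 0.991900
step 2 [1y] swap r/2=398/19521: DF=(1 − 398/19521·(0.991900))/(1+398/19521) = 4801/5000 ≈ 0.960200
step 3 [1.5y] swap r/2=556/28965: DF=(1 − 556/28965·(0.991900+0.960200))/(1+556/28965) = 2361/2500 ≈ 0.944400
step 4 [2y] bond c/2=19/800: DF=(4082289/4000000 − 19/800·(0.991900+0.960200+0.944400))/(1+19/800) = 9297/10000 ≈ 0.929700
step 5 [2.5y] zero: DF = P = 4481/5000 ≈ 0.896200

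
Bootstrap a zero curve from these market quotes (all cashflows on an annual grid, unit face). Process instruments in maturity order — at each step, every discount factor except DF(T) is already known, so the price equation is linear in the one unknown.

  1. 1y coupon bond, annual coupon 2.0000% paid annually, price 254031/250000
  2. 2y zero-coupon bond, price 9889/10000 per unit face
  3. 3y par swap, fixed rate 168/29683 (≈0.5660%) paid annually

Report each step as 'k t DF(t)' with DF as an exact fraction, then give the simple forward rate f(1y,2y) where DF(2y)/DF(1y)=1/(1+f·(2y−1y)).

1 1 4981/5000
2 2 9889/10000
3 3 1229/1250
f(1y,2y) = ((4981/5000)/(9889/10000) − 1)/(1) = 73/9889 ≈ 0.7382%

step 1 [1y] bond c/1=1/50: DF=(254031/250000 − 1/50·(0))/(1+1/50) = 4981/5000 ≈ 0.996200
step 2 [2y] zero: DF = P = 9889/10000 ≈ 0.988900
step 3 [3y] swap r/1=168/29683: DF=(1 − 168/29683·(0.996200+0.988900))/(1+168/29683) = 1229/1250 ≈ 0.983200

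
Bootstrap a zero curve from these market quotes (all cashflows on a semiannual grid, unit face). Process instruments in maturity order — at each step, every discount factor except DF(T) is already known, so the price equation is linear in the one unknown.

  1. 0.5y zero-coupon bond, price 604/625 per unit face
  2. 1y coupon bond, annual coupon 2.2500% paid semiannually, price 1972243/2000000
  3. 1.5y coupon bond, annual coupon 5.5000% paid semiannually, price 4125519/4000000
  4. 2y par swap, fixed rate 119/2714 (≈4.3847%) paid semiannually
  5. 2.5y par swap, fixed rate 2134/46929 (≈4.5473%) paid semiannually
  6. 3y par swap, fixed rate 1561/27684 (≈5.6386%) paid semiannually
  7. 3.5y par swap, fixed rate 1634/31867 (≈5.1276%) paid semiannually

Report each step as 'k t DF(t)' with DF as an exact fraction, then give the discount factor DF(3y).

1 1/2 604/625
2 1 2411/2500
3 3/2 9521/10000
4 2 9167/10000
5 5/2 8933/10000
6 3 8439/10000
7 7/2 4183/5000
DF(3y) = 8439/10000 ≈ 0.843900

step 1 [0.5y] zero: DF = P = 604/625 ≈ 0.966400
step 2 [1y] bond c/2=9/800: DF=(1972243/2000000 − 9/800·(0.966400))/(1+9/800) = 2411/2500 ≈ 0.964400
step 3 [1.5y] bond c/2=11/400: DF=(4125519/4000000 − 11/400·(0.966400+0.964400))/(1+11/400) = 9521/10000 ≈ 0.952100
step 4 [2y] swap r/2=119/5428: DF=(1 − 119/5428·(0.966400+0.964400+0.952100))/(1+119/5428) = 9167/10000 ≈ 0.916700
step 5 [2.5y] swap r/2=1067/46929: DF=(1 − 1067/46929·(0.966400+0.964400+0.952100+0.916700))/(1+1067/46929) = 8933/10000 ≈ 0.893300
step 6 [3y] swap r/2=1561/55368: DF=(1 − 1561/55368·(0.966400+0.964400+0.952100+0.916700+0.893300))/(1+1561/55368) = 8439/10000 ≈ 0.843900
step 7 [3.5y] swap r/2=817/31867: DF=(1 − 817/31867·(0.966400+0.964400+0.952100+0.916700+0.893300+0.843900))/(1+817/31867) = 4183/5000 ≈ 0.836600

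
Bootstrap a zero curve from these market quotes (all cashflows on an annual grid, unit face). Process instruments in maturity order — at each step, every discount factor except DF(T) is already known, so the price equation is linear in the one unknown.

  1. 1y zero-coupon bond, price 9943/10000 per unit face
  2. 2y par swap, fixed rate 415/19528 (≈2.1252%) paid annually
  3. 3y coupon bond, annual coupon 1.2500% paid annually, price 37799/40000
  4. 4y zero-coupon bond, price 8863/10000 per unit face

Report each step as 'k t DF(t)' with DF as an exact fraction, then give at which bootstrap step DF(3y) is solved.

step 1 [1y] zero: DF = P = 9943/10000 ≈ 0.994300
step 2 [2y] swap r/1=415/19528: DF=(1 − 415/19528·(0.994300))/(1+415/19528) = 1917/2000 ≈ 0.958500
step 3 [3y] bond c/1=1/80: DF=(37799/40000 − 1/80·(0.994300+0.958500))/(1+1/80) = 2273/2500 ≈ 0.909200
step 4 [4y] zero: DF = P = 8863/10000 ≈ 0.886300

1 1 9943/10000
2 2 1917/2000
3 3 2273/2500
4 4 8863/10000
DF(3y) is solved at step 3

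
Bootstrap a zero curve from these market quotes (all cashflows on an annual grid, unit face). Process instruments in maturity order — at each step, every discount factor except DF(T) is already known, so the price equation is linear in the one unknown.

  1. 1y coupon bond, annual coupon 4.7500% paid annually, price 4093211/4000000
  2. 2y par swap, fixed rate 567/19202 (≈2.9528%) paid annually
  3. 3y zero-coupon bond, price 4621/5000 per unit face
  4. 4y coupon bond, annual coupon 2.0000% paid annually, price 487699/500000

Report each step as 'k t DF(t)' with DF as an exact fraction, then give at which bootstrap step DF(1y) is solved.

1 1 9769/10000
2 2 9433/10000
3 3 4621/5000
4 4 1801/2000
DF(1y) is solved at step 1

step 1 [1y] bond c/1=19/400: DF=(4093211/4000000 − 19/400·(0))/(1+19/400) = 9769/10000 ≈ 0.976900
step 2 [2y] swap r/1=567/19202: DF=(1 − 567/19202·(0.976900))/(1+567/19202) = 9433/10000 ≈ 0.943300
step 3 [3y] zero: DF = P = 4621/5000 ≈ 0.924200
step 4 [4y] bond c/1=1/50: DF=(487699/500000 − 1/50·(0.976900+0.943300+0.924200))/(1+1/50) = 1801/2000 ≈ 0.900500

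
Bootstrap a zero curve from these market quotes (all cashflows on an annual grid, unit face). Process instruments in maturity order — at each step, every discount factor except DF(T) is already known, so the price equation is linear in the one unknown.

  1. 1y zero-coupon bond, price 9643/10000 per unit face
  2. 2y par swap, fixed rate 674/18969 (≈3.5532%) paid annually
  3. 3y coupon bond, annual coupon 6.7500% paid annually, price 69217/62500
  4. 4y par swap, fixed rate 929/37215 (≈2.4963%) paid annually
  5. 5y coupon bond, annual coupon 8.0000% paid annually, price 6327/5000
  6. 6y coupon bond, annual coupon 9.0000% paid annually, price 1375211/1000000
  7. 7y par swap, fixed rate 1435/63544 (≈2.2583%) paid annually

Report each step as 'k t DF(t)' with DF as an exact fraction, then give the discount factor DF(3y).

step 1 [1y] zero: DF = P = 9643/10000 ≈ 0.964300
step 2 [2y] swap r/1=674/18969: DF=(1 − 674/18969·(0.964300))/(1+674/18969) = 4663/5000 ≈ 0.932600
step 3 [3y] bond c/1=27/400: DF=(69217/62500 − 27/400·(0.964300+0.932600))/(1+27/400) = 367/400 ≈ 0.917500
step 4 [4y] swap r/1=929/37215: DF=(1 − 929/37215·(0.964300+0.932600+0.917500))/(1+929/37215) = 9071/10000 ≈ 0.907100
step 5 [5y] bond c/1=2/25: DF=(6327/5000 − 2/25·(0.964300+0.932600+0.917500+0.907100))/(1+2/25) = 112/125 ≈ 0.896000
step 6 [6y] bond c/1=9/100: DF=(1375211/1000000 − 9/100·(0.964300+0.932600+0.917500+0.907100+0.896000))/(1+9/100) = 2201/2500 ≈ 0.880400
step 7 [7y] swap r/1=1435/63544: DF=(1 − 1435/63544·(0.964300+0.932600+0.917500+0.907100+0.896000+0.880400))/(1+1435/63544) = 1713/2000 ≈ 0.856500

1 1 9643/10000
2 2 4663/5000
3 3 367/400
4 4 9071/10000
5 5 112/125
6 6 2201/2500
7 7 1713/2000
DF(3y) = 367/400 ≈ 0.917500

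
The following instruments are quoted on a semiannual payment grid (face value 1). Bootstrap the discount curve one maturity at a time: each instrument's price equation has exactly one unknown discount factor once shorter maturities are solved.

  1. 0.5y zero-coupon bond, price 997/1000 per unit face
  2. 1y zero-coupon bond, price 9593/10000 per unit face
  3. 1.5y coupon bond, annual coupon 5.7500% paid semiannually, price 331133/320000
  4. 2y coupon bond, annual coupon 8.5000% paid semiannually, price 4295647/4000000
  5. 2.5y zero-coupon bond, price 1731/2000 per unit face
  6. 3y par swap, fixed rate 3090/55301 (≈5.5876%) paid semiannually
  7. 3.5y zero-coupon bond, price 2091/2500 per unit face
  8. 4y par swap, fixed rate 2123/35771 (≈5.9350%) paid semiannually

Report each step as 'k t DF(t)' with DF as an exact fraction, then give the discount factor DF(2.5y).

1 1/2 997/1000
2 1 9593/10000
3 3/2 1189/1250
4 2 2279/2500
5 5/2 1731/2000
6 3 1691/2000
7 7/2 2091/2500
8 4 7877/10000
DF(2.5y) = 1731/2000 ≈ 0.865500

step 1 [0.5y] zero: DF = P = 997/1000 ≈ 0.997000
step 2 [1y] zero: DF = P = 9593/10000 ≈ 0.959300
step 3 [1.5y] bond c/2=23/800: DF=(331133/320000 − 23/800·(0.997000+0.959300))/(1+23/800) = 1189/1250 ≈ 0.951200
step 4 [2y] bond c/2=17/400: DF=(4295647/4000000 − 17/400·(0.997000+0.959300+0.951200))/(1+17/400) = 2279/2500 ≈ 0.911600
step 5 [2.5y] zero: DF = P = 1731/2000 ≈ 0.865500
step 6 [3y] swap r/2=1545/55301: DF=(1 − 1545/55301·(0.997000+0.959300+0.951200+0.911600+0.865500))/(1+1545/55301) = 1691/2000 ≈ 0.845500
step 7 [3.5y] zero: DF = P = 2091/2500 ≈ 0.836400
step 8 [4y] swap r/2=2123/71542: DF=(1 − 2123/71542·(0.997000+0.959300+0.951200+0.911600+0.865500+0.845500+0.836400))/(1+2123/71542) = 7877/10000 ≈ 0.787700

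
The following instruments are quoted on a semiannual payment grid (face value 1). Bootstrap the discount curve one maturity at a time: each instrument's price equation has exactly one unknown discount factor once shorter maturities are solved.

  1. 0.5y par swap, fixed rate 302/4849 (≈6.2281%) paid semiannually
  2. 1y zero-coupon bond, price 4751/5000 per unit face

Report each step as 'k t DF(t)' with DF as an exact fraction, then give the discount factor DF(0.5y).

1 1/2 4849/5000
2 1 4751/5000
DF(0.5y) = 4849/5000 ≈ 0.969800

step 1 [0.5y] swap r/2=151/4849: DF=(1 − 151/4849·(0))/(1+151/4849) = 4849/5000 ≈ 0.969800
step 2 [1y] zero: DF = P = 4751/5000 ≈ 0.950200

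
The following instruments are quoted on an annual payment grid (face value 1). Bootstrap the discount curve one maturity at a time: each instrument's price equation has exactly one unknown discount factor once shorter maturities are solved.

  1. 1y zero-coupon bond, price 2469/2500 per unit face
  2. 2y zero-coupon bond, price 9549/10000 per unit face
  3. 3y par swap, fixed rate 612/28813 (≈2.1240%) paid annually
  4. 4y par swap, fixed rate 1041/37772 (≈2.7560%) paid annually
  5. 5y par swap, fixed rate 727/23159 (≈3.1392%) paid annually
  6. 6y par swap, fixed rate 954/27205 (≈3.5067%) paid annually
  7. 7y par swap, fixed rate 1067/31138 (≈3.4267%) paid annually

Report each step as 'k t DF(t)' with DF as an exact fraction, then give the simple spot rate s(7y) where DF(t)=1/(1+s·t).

step 1 [1y] zero: DF = P = 2469/2500 ≈ 0.987600
step 2 [2y] zero: DF = P = 9549/10000 ≈ 0.954900
step 3 [3y] swap r/1=612/28813: DF=(1 − 612/28813·(0.987600+0.954900))/(1+612/28813) = 2347/2500 ≈ 0.938800
step 4 [4y] swap r/1=1041/37772: DF=(1 − 1041/37772·(0.987600+0.954900+0.938800))/(1+1041/37772) = 8959/10000 ≈ 0.895900
step 5 [5y] swap r/1=727/23159: DF=(1 − 727/23159·(0.987600+0.954900+0.938800+0.895900))/(1+727/23159) = 4273/5000 ≈ 0.854600
step 6 [6y] swap r/1=954/27205: DF=(1 − 954/27205·(0.987600+0.954900+0.938800+0.895900+0.854600))/(1+954/27205) = 2023/2500 ≈ 0.809200
step 7 [7y] swap r/1=1067/31138: DF=(1 − 1067/31138·(0.987600+0.954900+0.938800+0.895900+0.854600+0.809200))/(1+1067/31138) = 3933/5000 ≈ 0.786600

1 1 2469/2500
2 2 9549/10000
3 3 2347/2500
4 4 8959/10000
5 5 4273/5000
6 6 2023/2500
7 7 3933/5000
s(7y) = (1/(3933/5000) − 1)/(7) = 1067/27531 ≈ 3.8756%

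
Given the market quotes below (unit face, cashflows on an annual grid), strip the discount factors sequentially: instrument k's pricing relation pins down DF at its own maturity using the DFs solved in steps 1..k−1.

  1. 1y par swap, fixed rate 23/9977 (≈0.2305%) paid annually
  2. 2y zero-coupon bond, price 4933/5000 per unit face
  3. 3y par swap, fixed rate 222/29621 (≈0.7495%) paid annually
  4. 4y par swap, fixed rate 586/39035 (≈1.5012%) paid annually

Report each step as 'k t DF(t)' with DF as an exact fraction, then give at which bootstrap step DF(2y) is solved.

step 1 [1y] swap r/1=23/9977: DF=(1 − 23/9977·(0))/(1+23/9977) = 9977/10000 ≈ 0.997700
step 2 [2y] zero: DF = P = 4933/5000 ≈ 0.986600
step 3 [3y] swap r/1=222/29621: DF=(1 − 222/29621·(0.997700+0.986600))/(1+222/29621) = 4889/5000 ≈ 0.977800
step 4 [4y] swap r/1=586/39035: DF=(1 − 586/39035·(0.997700+0.986600+0.977800))/(1+586/39035) = 4707/5000 ≈ 0.941400

1 1 9977/10000
2 2 4933/5000
3 3 4889/5000
4 4 4707/5000
DF(2y) is solved at step 2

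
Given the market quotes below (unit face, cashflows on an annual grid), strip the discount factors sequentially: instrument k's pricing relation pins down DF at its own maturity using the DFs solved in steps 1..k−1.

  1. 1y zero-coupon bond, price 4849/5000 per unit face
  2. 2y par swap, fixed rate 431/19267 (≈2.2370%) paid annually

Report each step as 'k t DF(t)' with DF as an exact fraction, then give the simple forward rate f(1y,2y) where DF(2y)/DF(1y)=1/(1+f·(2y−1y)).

step 1 [1y] zero: DF = P = 4849/5000 ≈ 0.969800
step 2 [2y] swap r/1=431/19267: DF=(1 − 431/19267·(0.969800))/(1+431/19267) = 9569/10000 ≈ 0.956900

1 1 4849/5000
2 2 9569/10000
f(1y,2y) = ((4849/5000)/(9569/10000) − 1)/(1) = 129/9569 ≈ 1.3481%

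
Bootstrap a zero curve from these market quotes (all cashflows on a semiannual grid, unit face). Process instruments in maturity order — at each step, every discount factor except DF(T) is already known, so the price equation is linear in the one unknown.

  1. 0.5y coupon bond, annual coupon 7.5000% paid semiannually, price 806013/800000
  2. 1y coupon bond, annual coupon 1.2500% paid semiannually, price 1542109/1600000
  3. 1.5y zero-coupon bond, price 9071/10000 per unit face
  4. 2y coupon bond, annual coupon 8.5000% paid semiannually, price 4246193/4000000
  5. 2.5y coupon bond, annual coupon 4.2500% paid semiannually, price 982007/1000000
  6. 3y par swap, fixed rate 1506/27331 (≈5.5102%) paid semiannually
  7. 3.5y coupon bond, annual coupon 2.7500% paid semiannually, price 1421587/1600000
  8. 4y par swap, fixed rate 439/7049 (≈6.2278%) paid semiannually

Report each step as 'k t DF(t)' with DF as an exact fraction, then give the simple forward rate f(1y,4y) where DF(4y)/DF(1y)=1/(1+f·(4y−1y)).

step 1 [0.5y] bond c/2=3/80: DF=(806013/800000 − 3/80·(0))/(1+3/80) = 9711/10000 ≈ 0.971100
step 2 [1y] bond c/2=1/160: DF=(1542109/1600000 − 1/160·(0.971100))/(1+1/160) = 4759/5000 ≈ 0.951800
step 3 [1.5y] zero: DF = P = 9071/10000 ≈ 0.907100
step 4 [2y] bond c/2=17/400: DF=(4246193/4000000 − 17/400·(0.971100+0.951800+0.907100))/(1+17/400) = 9029/10000 ≈ 0.902900
step 5 [2.5y] bond c/2=17/800: DF=(982007/1000000 − 17/800·(0.971100+0.951800+0.907100+0.902900))/(1+17/800) = 8839/10000 ≈ 0.883900
step 6 [3y] swap r/2=753/27331: DF=(1 − 753/27331·(0.971100+0.951800+0.907100+0.902900+0.883900))/(1+753/27331) = 4247/5000 ≈ 0.849400
step 7 [3.5y] bond c/2=11/800: DF=(1421587/1600000 − 11/800·(0.971100+0.951800+0.907100+0.902900+0.883900+0.849400))/(1+11/800) = 8023/10000 ≈ 0.802300
step 8 [4y] swap r/2=439/14098: DF=(1 − 439/14098·(0.971100+0.951800+0.907100+0.902900+0.883900+0.849400+0.802300))/(1+439/14098) = 1561/2000 ≈ 0.780500

1 1/2 9711/10000
2 1 4759/5000
3 3/2 9071/10000
4 2 9029/10000
5 5/2 8839/10000
6 3 4247/5000
7 7/2 8023/10000
8 4 1561/2000
f(1y,4y) = ((4759/5000)/(1561/2000) − 1)/(3) = 571/7805 ≈ 7.3158%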